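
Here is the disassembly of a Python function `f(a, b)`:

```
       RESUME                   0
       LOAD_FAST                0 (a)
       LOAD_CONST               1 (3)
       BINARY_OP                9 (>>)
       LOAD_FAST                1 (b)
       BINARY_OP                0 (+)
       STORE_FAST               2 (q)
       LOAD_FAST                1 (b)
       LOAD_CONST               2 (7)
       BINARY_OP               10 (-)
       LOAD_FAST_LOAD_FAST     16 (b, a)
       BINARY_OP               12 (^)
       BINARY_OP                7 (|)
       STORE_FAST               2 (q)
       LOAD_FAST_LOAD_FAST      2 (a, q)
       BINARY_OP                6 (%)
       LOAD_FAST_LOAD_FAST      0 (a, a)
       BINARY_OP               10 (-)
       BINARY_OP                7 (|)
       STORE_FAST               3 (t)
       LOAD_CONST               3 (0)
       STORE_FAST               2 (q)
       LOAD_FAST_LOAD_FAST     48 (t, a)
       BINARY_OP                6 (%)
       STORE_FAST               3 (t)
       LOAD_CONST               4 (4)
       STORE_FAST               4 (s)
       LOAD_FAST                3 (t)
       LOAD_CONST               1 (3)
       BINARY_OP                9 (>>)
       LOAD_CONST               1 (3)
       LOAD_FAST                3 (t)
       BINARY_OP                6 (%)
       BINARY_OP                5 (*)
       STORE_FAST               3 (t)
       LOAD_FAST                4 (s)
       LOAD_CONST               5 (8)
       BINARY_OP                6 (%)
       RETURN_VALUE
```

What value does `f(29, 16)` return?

LOAD_FAST a → push 29. Stack: [29]
LOAD_CONST → push 3. Stack: [29, 3]
BINARY_OP >> → 29 >> 3 = 3. Stack: [3]
LOAD_FAST b → push 16. Stack: [3, 16]
BINARY_OP + → 3 + 16 = 19. Stack: [19]
STORE_FAST q → q=19. Stack: []
LOAD_FAST b → push 16. Stack: [16]
LOAD_CONST → push 7. Stack: [16, 7]
BINARY_OP - → 16 - 7 = 9. Stack: [9]
LOAD_FAST_LOAD_FAST b,a → push 16,29. Stack: [9, 16, 29]
BINARY_OP ^ → 16 ^ 29 = 13. Stack: [9, 13]
BINARY_OP | → 9 | 13 = 13. Stack: [13]
STORE_FAST q → q=13. Stack: []
LOAD_FAST_LOAD_FAST a,q → push 29,13. Stack: [29, 13]
BINARY_OP % → 29 % 13 = 3. Stack: [3]
LOAD_FAST_LOAD_FAST a,a → push 29,29. Stack: [3, 29, 29]
BINARY_OP - → 29 - 29 = 0. Stack: [3, 0]
BINARY_OP | → 3 | 0 = 3. Stack: [3]
STORE_FAST t → t=3. Stack: []
LOAD_CONST → push 0. Stack: [0]
STORE_FAST q → q=0. Stack: []
LOAD_FAST_LOAD_FAST t,a → push 3,29. Stack: [3, 29]
BINARY_OP % → 3 % 29 = 3. Stack: [3]
STORE_FAST t → t=3. Stack: []
LOAD_CONST → push 4. Stack: [4]
STORE_FAST s → s=4. Stack: []
LOAD_FAST t → push 3. Stack: [3]
LOAD_CONST → push 3. Stack: [3, 3]
BINARY_OP >> → 3 >> 3 = 0. Stack: [0]
LOAD_CONST → push 3. Stack: [0, 3]
LOAD_FAST t → push 3. Stack: [0, 3, 3]
BINARY_OP % → 3 % 3 = 0. Stack: [0, 0]
BINARY_OP * → 0 * 0 = 0. Stack: [0]
STORE_FAST t → t=0. Stack: []
LOAD_FAST s → push 4. Stack: [4]
LOAD_CONST → push 8. Stack: [4, 8]
BINARY_OP % → 4 % 8 = 4. Stack: [4]
RETURN_VALUE → return 4.

4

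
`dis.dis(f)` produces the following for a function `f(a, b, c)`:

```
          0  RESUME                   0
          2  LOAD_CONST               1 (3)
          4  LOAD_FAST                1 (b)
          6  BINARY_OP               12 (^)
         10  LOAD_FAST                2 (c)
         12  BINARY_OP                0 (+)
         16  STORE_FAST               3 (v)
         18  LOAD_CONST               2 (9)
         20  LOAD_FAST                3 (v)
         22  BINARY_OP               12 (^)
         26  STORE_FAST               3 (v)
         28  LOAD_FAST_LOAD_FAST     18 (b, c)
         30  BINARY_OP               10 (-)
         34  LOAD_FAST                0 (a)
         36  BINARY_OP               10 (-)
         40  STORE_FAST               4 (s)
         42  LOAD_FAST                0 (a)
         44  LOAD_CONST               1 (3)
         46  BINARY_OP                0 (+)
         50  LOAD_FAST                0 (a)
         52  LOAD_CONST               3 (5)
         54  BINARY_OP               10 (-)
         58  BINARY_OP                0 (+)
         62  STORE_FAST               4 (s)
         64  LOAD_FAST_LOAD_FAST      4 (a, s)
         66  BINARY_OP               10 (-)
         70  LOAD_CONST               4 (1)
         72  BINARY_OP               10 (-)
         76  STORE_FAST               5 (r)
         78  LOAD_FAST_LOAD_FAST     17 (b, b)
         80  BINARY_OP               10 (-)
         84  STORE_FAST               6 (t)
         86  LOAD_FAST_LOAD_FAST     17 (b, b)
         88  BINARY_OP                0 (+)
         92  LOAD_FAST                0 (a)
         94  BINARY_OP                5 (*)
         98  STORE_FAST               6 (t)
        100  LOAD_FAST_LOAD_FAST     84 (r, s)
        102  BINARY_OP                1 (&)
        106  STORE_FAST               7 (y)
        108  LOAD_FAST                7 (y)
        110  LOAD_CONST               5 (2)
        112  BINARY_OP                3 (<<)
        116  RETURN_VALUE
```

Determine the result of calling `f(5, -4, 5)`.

32

LOAD_CONST → push 3. Stack: [3]
LOAD_FAST b → push -4. Stack: [3, -4]
BINARY_OP ^ → 3 ^ -4 = -1. Stack: [-1]
LOAD_FAST c → push 5. Stack: [-1, 5]
BINARY_OP + → -1 + 5 = 4. Stack: [4]
STORE_FAST v → v=4. Stack: []
LOAD_CONST → push 9. Stack: [9]
LOAD_FAST v → push 4. Stack: [9, 4]
BINARY_OP ^ → 9 ^ 4 = 13. Stack: [13]
STORE_FAST v → v=13. Stack: []
LOAD_FAST_LOAD_FAST b,c → push -4,5. Stack: [-4, 5]
BINARY_OP - → -4 - 5 = -9. Stack: [-9]
LOAD_FAST a → push 5. Stack: [-9, 5]
BINARY_OP - → -9 - 5 = -14. Stack: [-14]
STORE_FAST s → s=-14. Stack: []
LOAD_FAST a → push 5. Stack: [5]
LOAD_CONST → push 3. Stack: [5, 3]
BINARY_OP + → 5 + 3 = 8. Stack: [8]
LOAD_FAST a → push 5. Stack: [8, 5]
LOAD_CONST → push 5. Stack: [8, 5, 5]
BINARY_OP - → 5 - 5 = 0. Stack: [8, 0]
BINARY_OP + → 8 + 0 = 8. Stack: [8]
STORE_FAST s → s=8. Stack: []
LOAD_FAST_LOAD_FAST a,s → push 5,8. Stack: [5, 8]
BINARY_OP - → 5 - 8 = -3. Stack: [-3]
LOAD_CONST → push 1. Stack: [-3, 1]
BINARY_OP - → -3 - 1 = -4. Stack: [-4]
STORE_FAST r → r=-4. Stack: []
LOAD_FAST_LOAD_FAST b,b → push -4,-4. Stack: [-4, -4]
BINARY_OP - → -4 - -4 = 0. Stack: [0]
STORE_FAST t → t=0. Stack: []
LOAD_FAST_LOAD_FAST b,b → push -4,-4. Stack: [-4, -4]
BINARY_OP + → -4 + -4 = -8. Stack: [-8]
LOAD_FAST a → push 5. Stack: [-8, 5]
BINARY_OP * → -8 * 5 = -40. Stack: [-40]
STORE_FAST t → t=-40. Stack: []
LOAD_FAST_LOAD_FAST r,s → push -4,8. Stack: [-4, 8]
BINARY_OP & → -4 & 8 = 8. Stack: [8]
STORE_FAST y → y=8. Stack: []
LOAD_FAST y → push 8. Stack: [8]
LOAD_CONST → push 2. Stack: [8, 2]
BINARY_OP << → 8 << 2 = 32. Stack: [32]
RETURN_VALUE → return 32.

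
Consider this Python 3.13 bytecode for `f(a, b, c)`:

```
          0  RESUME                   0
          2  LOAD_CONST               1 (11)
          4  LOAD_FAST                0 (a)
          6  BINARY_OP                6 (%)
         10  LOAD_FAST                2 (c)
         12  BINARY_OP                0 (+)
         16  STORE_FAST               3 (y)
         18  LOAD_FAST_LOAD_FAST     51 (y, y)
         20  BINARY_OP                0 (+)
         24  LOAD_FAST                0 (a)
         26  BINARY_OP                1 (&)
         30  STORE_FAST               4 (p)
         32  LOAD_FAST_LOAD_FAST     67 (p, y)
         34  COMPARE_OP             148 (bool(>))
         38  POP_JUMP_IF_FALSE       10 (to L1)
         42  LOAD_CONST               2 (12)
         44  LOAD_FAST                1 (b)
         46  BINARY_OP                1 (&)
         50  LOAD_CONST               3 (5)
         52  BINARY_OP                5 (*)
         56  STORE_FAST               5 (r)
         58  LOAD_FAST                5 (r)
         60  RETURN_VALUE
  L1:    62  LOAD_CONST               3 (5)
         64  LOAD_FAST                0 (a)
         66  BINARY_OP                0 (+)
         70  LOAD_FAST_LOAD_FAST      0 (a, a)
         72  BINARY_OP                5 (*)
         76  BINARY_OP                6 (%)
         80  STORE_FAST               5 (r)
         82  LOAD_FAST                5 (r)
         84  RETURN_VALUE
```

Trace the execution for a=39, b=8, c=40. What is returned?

44

LOAD_CONST → push 11. Stack: [11]
LOAD_FAST a → push 39. Stack: [11, 39]
BINARY_OP % → 11 % 39 = 11. Stack: [11]
LOAD_FAST c → push 40. Stack: [11, 40]
BINARY_OP + → 11 + 40 = 51. Stack: [51]
STORE_FAST y → y=51. Stack: []
LOAD_FAST_LOAD_FAST y,y → push 51,51. Stack: [51, 51]
BINARY_OP + → 51 + 51 = 102. Stack: [102]
LOAD_FAST a → push 39. Stack: [102, 39]
BINARY_OP & → 102 & 39 = 38. Stack: [38]
STORE_FAST p → p=38. Stack: []
LOAD_FAST_LOAD_FAST p,y → push 38,51. Stack: [38, 51]
COMPARE_OP bool(>) → 38 vs 51 = False. Stack: [False]
POP_JUMP_IF_FALSE → pop False; jump. Stack: []
LOAD_CONST → push 5. Stack: [5]
LOAD_FAST a → push 39. Stack: [5, 39]
BINARY_OP + → 5 + 39 = 44. Stack: [44]
LOAD_FAST_LOAD_FAST a,a → push 39,39. Stack: [44, 39, 39]
BINARY_OP * → 39 * 39 = 1521. Stack: [44, 1521]
BINARY_OP % → 44 % 1521 = 44. Stack: [44]
STORE_FAST r → r=44. Stack: []
LOAD_FAST r → push 44. Stack: [44]
RETURN_VALUE → return 44.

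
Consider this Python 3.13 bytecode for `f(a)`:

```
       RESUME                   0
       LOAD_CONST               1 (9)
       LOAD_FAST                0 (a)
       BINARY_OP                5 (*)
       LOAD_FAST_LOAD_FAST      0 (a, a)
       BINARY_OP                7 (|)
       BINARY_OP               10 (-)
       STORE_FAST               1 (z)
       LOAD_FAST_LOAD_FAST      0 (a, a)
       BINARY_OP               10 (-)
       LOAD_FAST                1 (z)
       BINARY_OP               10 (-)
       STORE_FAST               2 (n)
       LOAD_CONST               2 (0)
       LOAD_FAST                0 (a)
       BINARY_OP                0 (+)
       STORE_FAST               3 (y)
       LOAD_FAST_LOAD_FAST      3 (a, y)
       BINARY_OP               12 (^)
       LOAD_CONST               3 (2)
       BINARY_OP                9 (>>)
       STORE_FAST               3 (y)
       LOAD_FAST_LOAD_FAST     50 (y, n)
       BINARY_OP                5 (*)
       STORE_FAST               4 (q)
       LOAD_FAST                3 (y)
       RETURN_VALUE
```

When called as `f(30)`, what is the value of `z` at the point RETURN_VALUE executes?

240

LOAD_CONST → push 9. Stack: [9]
LOAD_FAST a → push 30. Stack: [9, 30]
BINARY_OP * → 9 * 30 = 270. Stack: [270]
LOAD_FAST_LOAD_FAST a,a → push 30,30. Stack: [270, 30, 30]
BINARY_OP | → 30 | 30 = 30. Stack: [270, 30]
BINARY_OP - → 270 - 30 = 240. Stack: [240]
STORE_FAST z → z=240. Stack: []
LOAD_FAST_LOAD_FAST a,a → push 30,30. Stack: [30, 30]
BINARY_OP - → 30 - 30 = 0. Stack: [0]
LOAD_FAST z → push 240. Stack: [0, 240]
BINARY_OP - → 0 - 240 = -240. Stack: [-240]
STORE_FAST n → n=-240. Stack: []
LOAD_CONST → push 0. Stack: [0]
LOAD_FAST a → push 30. Stack: [0, 30]
BINARY_OP + → 0 + 30 = 30. Stack: [30]
STORE_FAST y → y=30. Stack: []
LOAD_FAST_LOAD_FAST a,y → push 30,30. Stack: [30, 30]
BINARY_OP ^ → 30 ^ 30 = 0. Stack: [0]
LOAD_CONST → push 2. Stack: [0, 2]
BINARY_OP >> → 0 >> 2 = 0. Stack: [0]
STORE_FAST y → y=0. Stack: []
LOAD_FAST_LOAD_FAST y,n → push 0,-240. Stack: [0, -240]
BINARY_OP * → 0 * -240 = 0. Stack: [0]
STORE_FAST q → q=0. Stack: []
LOAD_FAST y → push 0. Stack: [0]
RETURN_VALUE → return 0.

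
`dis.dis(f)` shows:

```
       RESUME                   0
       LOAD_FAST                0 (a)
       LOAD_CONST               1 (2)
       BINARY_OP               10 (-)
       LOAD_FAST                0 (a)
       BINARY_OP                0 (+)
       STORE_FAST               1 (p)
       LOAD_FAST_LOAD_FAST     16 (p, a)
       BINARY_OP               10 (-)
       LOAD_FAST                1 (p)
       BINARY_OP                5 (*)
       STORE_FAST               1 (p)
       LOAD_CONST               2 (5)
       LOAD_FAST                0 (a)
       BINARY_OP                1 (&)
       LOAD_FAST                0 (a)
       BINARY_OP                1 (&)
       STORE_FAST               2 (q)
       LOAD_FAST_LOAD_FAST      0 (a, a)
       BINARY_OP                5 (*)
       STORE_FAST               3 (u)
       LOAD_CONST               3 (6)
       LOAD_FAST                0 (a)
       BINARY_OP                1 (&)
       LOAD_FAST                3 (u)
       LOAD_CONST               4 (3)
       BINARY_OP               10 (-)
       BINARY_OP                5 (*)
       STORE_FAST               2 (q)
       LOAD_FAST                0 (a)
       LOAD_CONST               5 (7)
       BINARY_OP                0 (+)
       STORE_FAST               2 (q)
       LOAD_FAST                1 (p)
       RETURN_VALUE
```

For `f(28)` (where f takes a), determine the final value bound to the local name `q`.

35

LOAD_FAST a → push 28. Stack: [28]
LOAD_CONST → push 2. Stack: [28, 2]
BINARY_OP - → 28 - 2 = 26. Stack: [26]
LOAD_FAST a → push 28. Stack: [26, 28]
BINARY_OP + → 26 + 28 = 54. Stack: [54]
STORE_FAST p → p=54. Stack: []
LOAD_FAST_LOAD_FAST p,a → push 54,28. Stack: [54, 28]
BINARY_OP - → 54 - 28 = 26. Stack: [26]
LOAD_FAST p → push 54. Stack: [26, 54]
BINARY_OP * → 26 * 54 = 1404. Stack: [1404]
STORE_FAST p → p=1404. Stack: []
LOAD_CONST → push 5. Stack: [5]
LOAD_FAST a → push 28. Stack: [5, 28]
BINARY_OP & → 5 & 28 = 4. Stack: [4]
LOAD_FAST a → push 28. Stack: [4, 28]
BINARY_OP & → 4 & 28 = 4. Stack: [4]
STORE_FAST q → q=4. Stack: []
LOAD_FAST_LOAD_FAST a,a → push 28,28. Stack: [28, 28]
BINARY_OP * → 28 * 28 = 784. Stack: [784]
STORE_FAST u → u=784. Stack: []
LOAD_CONST → push 6. Stack: [6]
LOAD_FAST a → push 28. Stack: [6, 28]
BINARY_OP & → 6 & 28 = 4. Stack: [4]
LOAD_FAST u → push 784. Stack: [4, 784]
LOAD_CONST → push 3. Stack: [4, 784, 3]
BINARY_OP - → 784 - 3 = 781. Stack: [4, 781]
BINARY_OP * → 4 * 781 = 3124. Stack: [3124]
STORE_FAST q → q=3124. Stack: []
LOAD_FAST a → push 28. Stack: [28]
LOAD_CONST → push 7. Stack: [28, 7]
BINARY_OP + → 28 + 7 = 35. Stack: [35]
STORE_FAST q → q=35. Stack: []
LOAD_FAST p → push 1404. Stack: [1404]
RETURN_VALUE → return 1404.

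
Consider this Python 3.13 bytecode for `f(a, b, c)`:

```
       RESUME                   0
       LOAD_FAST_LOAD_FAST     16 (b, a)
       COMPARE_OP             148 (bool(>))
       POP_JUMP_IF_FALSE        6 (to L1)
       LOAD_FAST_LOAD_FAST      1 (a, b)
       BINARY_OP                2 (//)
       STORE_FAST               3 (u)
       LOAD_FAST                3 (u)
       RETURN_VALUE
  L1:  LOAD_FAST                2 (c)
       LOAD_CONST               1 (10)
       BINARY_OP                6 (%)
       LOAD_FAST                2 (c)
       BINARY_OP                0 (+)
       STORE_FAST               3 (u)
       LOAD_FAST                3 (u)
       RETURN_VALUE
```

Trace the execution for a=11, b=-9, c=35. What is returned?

40

LOAD_FAST_LOAD_FAST b,a → push -9,11. Stack: [-9, 11]
COMPARE_OP bool(>) → -9 vs 11 = False. Stack: [False]
POP_JUMP_IF_FALSE → pop False; jump. Stack: []
LOAD_FAST c → push 35. Stack: [35]
LOAD_CONST → push 10. Stack: [35, 10]
BINARY_OP % → 35 % 10 = 5. Stack: [5]
LOAD_FAST c → push 35. Stack: [5, 35]
BINARY_OP + → 5 + 35 = 40. Stack: [40]
STORE_FAST u → u=40. Stack: []
LOAD_FAST u → push 40. Stack: [40]
RETURN_VALUE → return 40.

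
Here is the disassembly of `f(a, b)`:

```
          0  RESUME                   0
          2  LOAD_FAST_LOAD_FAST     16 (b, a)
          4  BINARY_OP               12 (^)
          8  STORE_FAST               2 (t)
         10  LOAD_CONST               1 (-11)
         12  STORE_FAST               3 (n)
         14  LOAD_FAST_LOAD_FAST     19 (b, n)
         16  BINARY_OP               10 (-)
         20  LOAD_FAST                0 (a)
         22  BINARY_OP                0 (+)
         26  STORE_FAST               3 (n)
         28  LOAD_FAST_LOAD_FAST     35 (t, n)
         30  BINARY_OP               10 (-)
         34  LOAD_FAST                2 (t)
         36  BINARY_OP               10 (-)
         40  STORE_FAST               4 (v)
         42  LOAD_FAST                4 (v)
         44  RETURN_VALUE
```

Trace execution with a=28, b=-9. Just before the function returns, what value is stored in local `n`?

LOAD_FAST_LOAD_FAST b,a → push -9,28. Stack: [-9, 28]
BINARY_OP ^ → -9 ^ 28 = -21. Stack: [-21]
STORE_FAST t → t=-21. Stack: []
LOAD_CONST → push -11. Stack: [-11]
STORE_FAST n → n=-11. Stack: []
LOAD_FAST_LOAD_FAST b,n → push -9,-11. Stack: [-9, -11]
BINARY_OP - → -9 - -11 = 2. Stack: [2]
LOAD_FAST a → push 28. Stack: [2, 28]
BINARY_OP + → 2 + 28 = 30. Stack: [30]
STORE_FAST n → n=30. Stack: []
LOAD_FAST_LOAD_FAST t,n → push -21,30. Stack: [-21, 30]
BINARY_OP - → -21 - 30 = -51. Stack: [-51]
LOAD_FAST t → push -21. Stack: [-51, -21]
BINARY_OP - → -51 - -21 = -30. Stack: [-30]
STORE_FAST v → v=-30. Stack: []
LOAD_FAST v → push -30. Stack: [-30]
RETURN_VALUE → return -30.

30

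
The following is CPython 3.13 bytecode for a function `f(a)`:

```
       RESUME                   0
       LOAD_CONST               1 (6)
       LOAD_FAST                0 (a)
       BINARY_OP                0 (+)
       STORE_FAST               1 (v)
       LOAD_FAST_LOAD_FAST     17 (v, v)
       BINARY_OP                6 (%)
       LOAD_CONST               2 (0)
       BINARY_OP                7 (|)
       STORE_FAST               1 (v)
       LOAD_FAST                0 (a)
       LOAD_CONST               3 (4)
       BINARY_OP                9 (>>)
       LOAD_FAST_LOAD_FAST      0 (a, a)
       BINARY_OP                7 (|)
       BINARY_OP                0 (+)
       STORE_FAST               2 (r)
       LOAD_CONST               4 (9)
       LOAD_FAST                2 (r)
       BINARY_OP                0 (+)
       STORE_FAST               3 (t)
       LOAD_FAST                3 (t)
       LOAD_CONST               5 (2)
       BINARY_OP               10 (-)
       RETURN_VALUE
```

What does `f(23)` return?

31

LOAD_CONST → push 6. Stack: [6]
LOAD_FAST a → push 23. Stack: [6, 23]
BINARY_OP + → 6 + 23 = 29. Stack: [29]
STORE_FAST v → v=29. Stack: []
LOAD_FAST_LOAD_FAST v,v → push 29,29. Stack: [29, 29]
BINARY_OP % → 29 % 29 = 0. Stack: [0]
LOAD_CONST → push 0. Stack: [0, 0]
BINARY_OP | → 0 | 0 = 0. Stack: [0]
STORE_FAST v → v=0. Stack: []
LOAD_FAST a → push 23. Stack: [23]
LOAD_CONST → push 4. Stack: [23, 4]
BINARY_OP >> → 23 >> 4 = 1. Stack: [1]
LOAD_FAST_LOAD_FAST a,a → push 23,23. Stack: [1, 23, 23]
BINARY_OP | → 23 | 23 = 23. Stack: [1, 23]
BINARY_OP + → 1 + 23 = 24. Stack: [24]
STORE_FAST r → r=24. Stack: []
LOAD_CONST → push 9. Stack: [9]
LOAD_FAST r → push 24. Stack: [9, 24]
BINARY_OP + → 9 + 24 = 33. Stack: [33]
STORE_FAST t → t=33. Stack: []
LOAD_FAST t → push 33. Stack: [33]
LOAD_CONST → push 2. Stack: [33, 2]
BINARY_OP - → 33 - 2 = 31. Stack: [31]
RETURN_VALUE → return 31.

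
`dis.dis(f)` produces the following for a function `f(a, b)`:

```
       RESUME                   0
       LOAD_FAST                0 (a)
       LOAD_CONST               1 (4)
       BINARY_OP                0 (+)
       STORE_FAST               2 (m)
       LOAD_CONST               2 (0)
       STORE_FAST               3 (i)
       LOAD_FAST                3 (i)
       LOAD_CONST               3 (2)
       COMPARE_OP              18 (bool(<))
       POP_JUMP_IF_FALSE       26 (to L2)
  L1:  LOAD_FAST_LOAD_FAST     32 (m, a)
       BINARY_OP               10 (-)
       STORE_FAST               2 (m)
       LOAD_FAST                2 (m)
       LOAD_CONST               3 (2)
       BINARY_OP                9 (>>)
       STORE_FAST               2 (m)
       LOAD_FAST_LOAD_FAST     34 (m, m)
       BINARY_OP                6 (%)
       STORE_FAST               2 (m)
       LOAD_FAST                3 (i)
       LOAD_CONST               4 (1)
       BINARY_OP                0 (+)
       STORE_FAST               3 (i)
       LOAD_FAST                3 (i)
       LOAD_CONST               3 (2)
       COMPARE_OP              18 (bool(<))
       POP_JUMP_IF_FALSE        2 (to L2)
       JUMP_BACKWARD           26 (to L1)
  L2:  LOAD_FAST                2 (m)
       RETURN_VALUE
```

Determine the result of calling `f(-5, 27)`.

LOAD_FAST a → push -5. Stack: [-5]
LOAD_CONST → push 4. Stack: [-5, 4]
BINARY_OP + → -5 + 4 = -1. Stack: [-1]
STORE_FAST m → m=-1. Stack: []
LOAD_CONST → push 0. Stack: [0]
STORE_FAST i → i=0. Stack: []
LOAD_FAST i → push 0. Stack: [0]
LOAD_CONST → push 2. Stack: [0, 2]
COMPARE_OP bool(<) → 0 vs 2 = True. Stack: [True]
POP_JUMP_IF_FALSE → pop True; no jump. Stack: []
LOAD_FAST_LOAD_FAST m,a → push -1,-5. Stack: [-1, -5]
BINARY_OP - → -1 - -5 = 4. Stack: [4]
STORE_FAST m → m=4. Stack: []
LOAD_FAST m → push 4. Stack: [4]
LOAD_CONST → push 2. Stack: [4, 2]
BINARY_OP >> → 4 >> 2 = 1. Stack: [1]
STORE_FAST m → m=1. Stack: []
LOAD_FAST_LOAD_FAST m,m → push 1,1. Stack: [1, 1]
BINARY_OP % → 1 % 1 = 0. Stack: [0]
STORE_FAST m → m=0. Stack: []
LOAD_FAST i → push 0. Stack: [0]
LOAD_CONST → push 1. Stack: [0, 1]
BINARY_OP + → 0 + 1 = 1. Stack: [1]
STORE_FAST i → i=1. Stack: []
LOAD_FAST i → push 1. Stack: [1]
LOAD_CONST → push 2. Stack: [1, 2]
COMPARE_OP bool(<) → 1 vs 2 = True. Stack: [True]
POP_JUMP_IF_FALSE → pop True; no jump. Stack: []
LOAD_FAST_LOAD_FAST m,a → push 0,-5. Stack: [0, -5]
BINARY_OP - → 0 - -5 = 5. Stack: [5]
STORE_FAST m → m=5. Stack: []
LOAD_FAST m → push 5. Stack: [5]
LOAD_CONST → push 2. Stack: [5, 2]
BINARY_OP >> → 5 >> 2 = 1. Stack: [1]
STORE_FAST m → m=1. Stack: []
LOAD_FAST_LOAD_FAST m,m → push 1,1. Stack: [1, 1]
BINARY_OP % → 1 % 1 = 0. Stack: [0]
STORE_FAST m → m=0. Stack: []
LOAD_FAST i → push 1. Stack: [1]
LOAD_CONST → push 1. Stack: [1, 1]
BINARY_OP + → 1 + 1 = 2. Stack: [2]
STORE_FAST i → i=2. Stack: []
LOAD_FAST i → push 2. Stack: [2]
LOAD_CONST → push 2. Stack: [2, 2]
COMPARE_OP bool(<) → 2 vs 2 = False. Stack: [False]
POP_JUMP_IF_FALSE → pop False; jump. Stack: []
LOAD_FAST m → push 0. Stack: [0]
RETURN_VALUE → return 0.

0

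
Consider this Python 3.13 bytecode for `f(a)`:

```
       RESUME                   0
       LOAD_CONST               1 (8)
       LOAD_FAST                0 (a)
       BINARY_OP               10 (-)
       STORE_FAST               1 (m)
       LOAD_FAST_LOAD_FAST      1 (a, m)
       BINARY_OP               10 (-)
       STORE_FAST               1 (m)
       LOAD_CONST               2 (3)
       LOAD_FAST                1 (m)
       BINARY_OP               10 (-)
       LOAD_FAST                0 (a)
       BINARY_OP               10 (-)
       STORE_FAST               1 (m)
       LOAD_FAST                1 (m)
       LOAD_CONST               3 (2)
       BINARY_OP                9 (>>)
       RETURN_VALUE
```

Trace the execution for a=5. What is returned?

LOAD_CONST → push 8. Stack: [8]
LOAD_FAST a → push 5. Stack: [8, 5]
BINARY_OP - → 8 - 5 = 3. Stack: [3]
STORE_FAST m → m=3. Stack: []
LOAD_FAST_LOAD_FAST a,m → push 5,3. Stack: [5, 3]
BINARY_OP - → 5 - 3 = 2. Stack: [2]
STORE_FAST m → m=2. Stack: []
LOAD_CONST → push 3. Stack: [3]
LOAD_FAST m → push 2. Stack: [3, 2]
BINARY_OP - → 3 - 2 = 1. Stack: [1]
LOAD_FAST a → push 5. Stack: [1, 5]
BINARY_OP - → 1 - 5 = -4. Stack: [-4]
STORE_FAST m → m=-4. Stack: []
LOAD_FAST m → push -4. Stack: [-4]
LOAD_CONST → push 2. Stack: [-4, 2]
BINARY_OP >> → -4 >> 2 = -1. Stack: [-1]
RETURN_VALUE → return -1.

-1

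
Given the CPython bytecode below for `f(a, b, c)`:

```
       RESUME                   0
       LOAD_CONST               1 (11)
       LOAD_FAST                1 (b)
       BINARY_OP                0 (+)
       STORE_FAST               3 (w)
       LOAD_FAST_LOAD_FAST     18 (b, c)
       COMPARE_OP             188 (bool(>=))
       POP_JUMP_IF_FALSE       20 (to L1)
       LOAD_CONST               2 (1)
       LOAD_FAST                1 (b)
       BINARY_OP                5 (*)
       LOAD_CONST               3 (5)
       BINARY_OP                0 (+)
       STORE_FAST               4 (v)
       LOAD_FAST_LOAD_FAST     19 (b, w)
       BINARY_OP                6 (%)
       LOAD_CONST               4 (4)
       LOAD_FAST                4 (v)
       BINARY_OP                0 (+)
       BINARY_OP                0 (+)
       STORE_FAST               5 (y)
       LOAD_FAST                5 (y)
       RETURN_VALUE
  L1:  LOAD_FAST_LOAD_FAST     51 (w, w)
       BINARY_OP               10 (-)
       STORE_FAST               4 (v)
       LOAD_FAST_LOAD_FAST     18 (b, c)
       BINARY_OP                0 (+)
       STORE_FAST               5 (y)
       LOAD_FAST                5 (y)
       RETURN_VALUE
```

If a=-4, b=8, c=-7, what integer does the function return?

25

LOAD_CONST → push 11. Stack: [11]
LOAD_FAST b → push 8. Stack: [11, 8]
BINARY_OP + → 11 + 8 = 19. Stack: [19]
STORE_FAST w → w=19. Stack: []
LOAD_FAST_LOAD_FAST b,c → push 8,-7. Stack: [8, -7]
COMPARE_OP bool(>=) → 8 vs -7 = True. Stack: [True]
POP_JUMP_IF_FALSE → pop True; no jump. Stack: []
LOAD_CONST → push 1. Stack: [1]
LOAD_FAST b → push 8. Stack: [1, 8]
BINARY_OP * → 1 * 8 = 8. Stack: [8]
LOAD_CONST → push 5. Stack: [8, 5]
BINARY_OP + → 8 + 5 = 13. Stack: [13]
STORE_FAST v → v=13. Stack: []
LOAD_FAST_LOAD_FAST b,w → push 8,19. Stack: [8, 19]
BINARY_OP % → 8 % 19 = 8. Stack: [8]
LOAD_CONST → push 4. Stack: [8, 4]
LOAD_FAST v → push 13. Stack: [8, 4, 13]
BINARY_OP + → 4 + 13 = 17. Stack: [8, 17]
BINARY_OP + → 8 + 17 = 25. Stack: [25]
STORE_FAST y → y=25. Stack: []
LOAD_FAST y → push 25. Stack: [25]
RETURN_VALUE → return 25.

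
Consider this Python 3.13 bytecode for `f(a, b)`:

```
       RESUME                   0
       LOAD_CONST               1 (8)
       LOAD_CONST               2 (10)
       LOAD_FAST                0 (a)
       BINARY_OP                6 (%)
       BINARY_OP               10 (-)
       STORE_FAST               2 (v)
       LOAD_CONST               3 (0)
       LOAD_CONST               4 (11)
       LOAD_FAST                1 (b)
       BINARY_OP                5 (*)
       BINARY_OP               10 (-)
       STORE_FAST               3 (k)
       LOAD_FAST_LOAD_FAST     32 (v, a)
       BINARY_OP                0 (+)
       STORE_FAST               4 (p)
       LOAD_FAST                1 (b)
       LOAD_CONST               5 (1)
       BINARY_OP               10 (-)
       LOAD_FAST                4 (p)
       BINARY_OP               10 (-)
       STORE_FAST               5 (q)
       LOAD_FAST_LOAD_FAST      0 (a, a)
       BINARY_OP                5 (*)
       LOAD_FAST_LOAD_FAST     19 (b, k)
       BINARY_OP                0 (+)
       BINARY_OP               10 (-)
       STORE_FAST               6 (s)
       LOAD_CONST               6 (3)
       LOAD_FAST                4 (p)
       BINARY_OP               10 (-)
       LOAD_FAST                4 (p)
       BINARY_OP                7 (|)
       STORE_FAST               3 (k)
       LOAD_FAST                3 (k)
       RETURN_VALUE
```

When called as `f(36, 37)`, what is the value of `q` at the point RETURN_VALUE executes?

LOAD_CONST → push 8. Stack: [8]
LOAD_CONST → push 10. Stack: [8, 10]
LOAD_FAST a → push 36. Stack: [8, 10, 36]
BINARY_OP % → 10 % 36 = 10. Stack: [8, 10]
BINARY_OP - → 8 - 10 = -2. Stack: [-2]
STORE_FAST v → v=-2. Stack: []
LOAD_CONST → push 0. Stack: [0]
LOAD_CONST → push 11. Stack: [0, 11]
LOAD_FAST b → push 37. Stack: [0, 11, 37]
BINARY_OP * → 11 * 37 = 407. Stack: [0, 407]
BINARY_OP - → 0 - 407 = -407. Stack: [-407]
STORE_FAST k → k=-407. Stack: []
LOAD_FAST_LOAD_FAST v,a → push -2,36. Stack: [-2, 36]
BINARY_OP + → -2 + 36 = 34. Stack: [34]
STORE_FAST p → p=34. Stack: []
LOAD_FAST b → push 37. Stack: [37]
LOAD_CONST → push 1. Stack: [37, 1]
BINARY_OP - → 37 - 1 = 36. Stack: [36]
LOAD_FAST p → push 34. Stack: [36, 34]
BINARY_OP - → 36 - 34 = 2. Stack: [2]
STORE_FAST q → q=2. Stack: []
LOAD_FAST_LOAD_FAST a,a → push 36,36. Stack: [36, 36]
BINARY_OP * → 36 * 36 = 1296. Stack: [1296]
LOAD_FAST_LOAD_FAST b,k → push 37,-407. Stack: [1296, 37, -407]
BINARY_OP + → 37 + -407 = -370. Stack: [1296, -370]
BINARY_OP - → 1296 - -370 = 1666. Stack: [1666]
STORE_FAST s → s=1666. Stack: []
LOAD_CONST → push 3. Stack: [3]
LOAD_FAST p → push 34. Stack: [3, 34]
BINARY_OP - → 3 - 34 = -31. Stack: [-31]
LOAD_FAST p → push 34. Stack: [-31, 34]
BINARY_OP | → -31 | 34 = -29. Stack: [-29]
STORE_FAST k → k=-29. Stack: []
LOAD_FAST k → push -29. Stack: [-29]
RETURN_VALUE → return -29.

2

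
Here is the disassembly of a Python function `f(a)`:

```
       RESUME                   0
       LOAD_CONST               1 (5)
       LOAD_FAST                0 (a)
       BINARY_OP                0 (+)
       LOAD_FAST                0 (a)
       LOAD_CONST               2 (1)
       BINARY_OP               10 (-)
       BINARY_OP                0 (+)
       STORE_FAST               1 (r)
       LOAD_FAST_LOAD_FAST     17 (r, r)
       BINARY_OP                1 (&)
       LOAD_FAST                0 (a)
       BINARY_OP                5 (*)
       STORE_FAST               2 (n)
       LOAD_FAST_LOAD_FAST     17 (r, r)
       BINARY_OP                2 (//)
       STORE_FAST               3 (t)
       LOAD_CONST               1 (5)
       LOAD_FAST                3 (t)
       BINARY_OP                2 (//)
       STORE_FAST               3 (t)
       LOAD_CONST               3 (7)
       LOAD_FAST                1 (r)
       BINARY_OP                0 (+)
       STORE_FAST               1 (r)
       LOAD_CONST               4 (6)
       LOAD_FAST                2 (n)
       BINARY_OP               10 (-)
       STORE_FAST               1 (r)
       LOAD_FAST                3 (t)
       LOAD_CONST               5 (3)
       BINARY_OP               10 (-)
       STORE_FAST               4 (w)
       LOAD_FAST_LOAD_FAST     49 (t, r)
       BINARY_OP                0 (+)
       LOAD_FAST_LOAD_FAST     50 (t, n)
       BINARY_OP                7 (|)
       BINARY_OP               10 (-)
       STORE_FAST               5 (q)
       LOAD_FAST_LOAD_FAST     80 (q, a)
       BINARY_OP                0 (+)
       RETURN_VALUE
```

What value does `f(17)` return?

LOAD_CONST → push 5. Stack: [5]
LOAD_FAST a → push 17. Stack: [5, 17]
BINARY_OP + → 5 + 17 = 22. Stack: [22]
LOAD_FAST a → push 17. Stack: [22, 17]
LOAD_CONST → push 1. Stack: [22, 17, 1]
BINARY_OP - → 17 - 1 = 16. Stack: [22, 16]
BINARY_OP + → 22 + 16 = 38. Stack: [38]
STORE_FAST r → r=38. Stack: []
LOAD_FAST_LOAD_FAST r,r → push 38,38. Stack: [38, 38]
BINARY_OP & → 38 & 38 = 38. Stack: [38]
LOAD_FAST a → push 17. Stack: [38, 17]
BINARY_OP * → 38 * 17 = 646. Stack: [646]
STORE_FAST n → n=646. Stack: []
LOAD_FAST_LOAD_FAST r,r → push 38,38. Stack: [38, 38]
BINARY_OP // → 38 // 38 = 1. Stack: [1]
STORE_FAST t → t=1. Stack: []
LOAD_CONST → push 5. Stack: [5]
LOAD_FAST t → push 1. Stack: [5, 1]
BINARY_OP // → 5 // 1 = 5. Stack: [5]
STORE_FAST t → t=5. Stack: []
LOAD_CONST → push 7. Stack: [7]
LOAD_FAST r → push 38. Stack: [7, 38]
BINARY_OP + → 7 + 38 = 45. Stack: [45]
STORE_FAST r → r=45. Stack: []
LOAD_CONST → push 6. Stack: [6]
LOAD_FAST n → push 646. Stack: [6, 646]
BINARY_OP - → 6 - 646 = -640. Stack: [-640]
STORE_FAST r → r=-640. Stack: []
LOAD_FAST t → push 5. Stack: [5]
LOAD_CONST → push 3. Stack: [5, 3]
BINARY_OP - → 5 - 3 = 2. Stack: [2]
STORE_FAST w → w=2. Stack: []
LOAD_FAST_LOAD_FAST t,r → push 5,-640. Stack: [5, -640]
BINARY_OP + → 5 + -640 = -635. Stack: [-635]
LOAD_FAST_LOAD_FAST t,n → push 5,646. Stack: [-635, 5, 646]
BINARY_OP | → 5 | 646 = 647. Stack: [-635, 647]
BINARY_OP - → -635 - 647 = -1282. Stack: [-1282]
STORE_FAST q → q=-1282. Stack: []
LOAD_FAST_LOAD_FAST q,a → push -1282,17. Stack: [-1282, 17]
BINARY_OP + → -1282 + 17 = -1265. Stack: [-1265]
RETURN_VALUE → return -1265.

-1265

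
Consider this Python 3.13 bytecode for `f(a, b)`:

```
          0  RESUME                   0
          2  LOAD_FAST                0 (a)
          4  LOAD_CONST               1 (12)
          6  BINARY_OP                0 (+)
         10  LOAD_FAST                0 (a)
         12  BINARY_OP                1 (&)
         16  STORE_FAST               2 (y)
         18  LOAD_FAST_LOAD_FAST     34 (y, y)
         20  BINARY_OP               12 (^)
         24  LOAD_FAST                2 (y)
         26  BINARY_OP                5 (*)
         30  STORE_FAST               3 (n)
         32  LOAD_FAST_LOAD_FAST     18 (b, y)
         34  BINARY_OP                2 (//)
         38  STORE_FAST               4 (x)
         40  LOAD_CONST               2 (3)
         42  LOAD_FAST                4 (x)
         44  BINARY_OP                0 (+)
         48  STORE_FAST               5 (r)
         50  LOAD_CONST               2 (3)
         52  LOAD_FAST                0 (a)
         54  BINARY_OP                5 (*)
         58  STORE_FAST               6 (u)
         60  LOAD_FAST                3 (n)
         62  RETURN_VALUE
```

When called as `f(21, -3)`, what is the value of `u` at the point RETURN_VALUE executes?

LOAD_FAST a → push 21. Stack: [21]
LOAD_CONST → push 12. Stack: [21, 12]
BINARY_OP + → 21 + 12 = 33. Stack: [33]
LOAD_FAST a → push 21. Stack: [33, 21]
BINARY_OP & → 33 & 21 = 1. Stack: [1]
STORE_FAST y → y=1. Stack: []
LOAD_FAST_LOAD_FAST y,y → push 1,1. Stack: [1, 1]
BINARY_OP ^ → 1 ^ 1 = 0. Stack: [0]
LOAD_FAST y → push 1. Stack: [0, 1]
BINARY_OP * → 0 * 1 = 0. Stack: [0]
STORE_FAST n → n=0. Stack: []
LOAD_FAST_LOAD_FAST b,y → push -3,1. Stack: [-3, 1]
BINARY_OP // → -3 // 1 = -3. Stack: [-3]
STORE_FAST x → x=-3. Stack: []
LOAD_CONST → push 3. Stack: [3]
LOAD_FAST x → push -3. Stack: [3, -3]
BINARY_OP + → 3 + -3 = 0. Stack: [0]
STORE_FAST r → r=0. Stack: []
LOAD_CONST → push 3. Stack: [3]
LOAD_FAST a → push 21. Stack: [3, 21]
BINARY_OP * → 3 * 21 = 63. Stack: [63]
STORE_FAST u → u=63. Stack: []
LOAD_FAST n → push 0. Stack: [0]
RETURN_VALUE → return 0.

63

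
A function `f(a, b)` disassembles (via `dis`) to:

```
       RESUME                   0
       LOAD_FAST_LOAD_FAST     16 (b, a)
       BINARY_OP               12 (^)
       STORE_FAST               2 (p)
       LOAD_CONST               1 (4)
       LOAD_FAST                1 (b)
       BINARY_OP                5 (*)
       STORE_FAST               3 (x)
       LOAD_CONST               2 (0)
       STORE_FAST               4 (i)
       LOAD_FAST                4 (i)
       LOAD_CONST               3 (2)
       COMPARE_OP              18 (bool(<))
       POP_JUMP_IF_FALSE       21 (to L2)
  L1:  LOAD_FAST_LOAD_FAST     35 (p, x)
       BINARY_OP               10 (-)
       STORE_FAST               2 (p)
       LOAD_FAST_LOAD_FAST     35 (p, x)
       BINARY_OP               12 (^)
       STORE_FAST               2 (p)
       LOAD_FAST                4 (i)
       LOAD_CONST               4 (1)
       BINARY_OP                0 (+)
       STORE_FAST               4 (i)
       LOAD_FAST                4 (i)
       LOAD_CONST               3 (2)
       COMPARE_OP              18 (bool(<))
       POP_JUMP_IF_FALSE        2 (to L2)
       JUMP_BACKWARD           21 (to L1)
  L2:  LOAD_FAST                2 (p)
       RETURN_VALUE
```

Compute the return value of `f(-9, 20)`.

-221

LOAD_FAST_LOAD_FAST b,a → push 20,-9. Stack: [20, -9]
BINARY_OP ^ → 20 ^ -9 = -29. Stack: [-29]
STORE_FAST p → p=-29. Stack: []
LOAD_CONST → push 4. Stack: [4]
LOAD_FAST b → push 20. Stack: [4, 20]
BINARY_OP * → 4 * 20 = 80. Stack: [80]
STORE_FAST x → x=80. Stack: []
LOAD_CONST → push 0. Stack: [0]
STORE_FAST i → i=0. Stack: []
LOAD_FAST i → push 0. Stack: [0]
LOAD_CONST → push 2. Stack: [0, 2]
COMPARE_OP bool(<) → 0 vs 2 = True. Stack: [True]
POP_JUMP_IF_FALSE → pop True; no jump. Stack: []
LOAD_FAST_LOAD_FAST p,x → push -29,80. Stack: [-29, 80]
BINARY_OP - → -29 - 80 = -109. Stack: [-109]
STORE_FAST p → p=-109. Stack: []
LOAD_FAST_LOAD_FAST p,x → push -109,80. Stack: [-109, 80]
BINARY_OP ^ → -109 ^ 80 = -61. Stack: [-61]
STORE_FAST p → p=-61. Stack: []
LOAD_FAST i → push 0. Stack: [0]
LOAD_CONST → push 1. Stack: [0, 1]
BINARY_OP + → 0 + 1 = 1. Stack: [1]
STORE_FAST i → i=1. Stack: []
LOAD_FAST i → push 1. Stack: [1]
LOAD_CONST → push 2. Stack: [1, 2]
COMPARE_OP bool(<) → 1 vs 2 = True. Stack: [True]
POP_JUMP_IF_FALSE → pop True; no jump. Stack: []
LOAD_FAST_LOAD_FAST p,x → push -61,80. Stack: [-61, 80]
BINARY_OP - → -61 - 80 = -141. Stack: [-141]
STORE_FAST p → p=-141. Stack: []
LOAD_FAST_LOAD_FAST p,x → push -141,80. Stack: [-141, 80]
BINARY_OP ^ → -141 ^ 80 = -221. Stack: [-221]
STORE_FAST p → p=-221. Stack: []
LOAD_FAST i → push 1. Stack: [1]
LOAD_CONST → push 1. Stack: [1, 1]
BINARY_OP + → 1 + 1 = 2. Stack: [2]
STORE_FAST i → i=2. Stack: []
LOAD_FAST i → push 2. Stack: [2]
LOAD_CONST → push 2. Stack: [2, 2]
COMPARE_OP bool(<) → 2 vs 2 = False. Stack: [False]
POP_JUMP_IF_FALSE → pop False; jump. Stack: []
LOAD_FAST p → push -221. Stack: [-221]
RETURN_VALUE → return -221.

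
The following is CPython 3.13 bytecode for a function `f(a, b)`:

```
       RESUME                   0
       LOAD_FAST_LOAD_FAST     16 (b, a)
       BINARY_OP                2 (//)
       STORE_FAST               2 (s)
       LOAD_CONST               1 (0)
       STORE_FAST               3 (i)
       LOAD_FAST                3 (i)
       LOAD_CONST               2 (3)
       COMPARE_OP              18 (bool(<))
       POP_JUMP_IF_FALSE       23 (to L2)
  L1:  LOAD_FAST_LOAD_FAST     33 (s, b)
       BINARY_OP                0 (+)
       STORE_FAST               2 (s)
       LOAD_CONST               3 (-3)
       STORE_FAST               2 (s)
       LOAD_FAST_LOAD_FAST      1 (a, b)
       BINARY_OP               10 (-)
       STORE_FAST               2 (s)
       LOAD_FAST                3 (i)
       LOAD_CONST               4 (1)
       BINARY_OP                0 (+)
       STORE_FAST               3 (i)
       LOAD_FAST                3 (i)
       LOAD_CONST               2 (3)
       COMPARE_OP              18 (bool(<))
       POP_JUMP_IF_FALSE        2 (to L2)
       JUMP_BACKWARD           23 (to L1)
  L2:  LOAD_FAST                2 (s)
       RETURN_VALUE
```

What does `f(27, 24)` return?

3

LOAD_FAST_LOAD_FAST b,a → push 24,27. Stack: [24, 27]
BINARY_OP // → 24 // 27 = 0. Stack: [0]
STORE_FAST s → s=0. Stack: []
LOAD_CONST → push 0. Stack: [0]
STORE_FAST i → i=0. Stack: []
LOAD_FAST i → push 0. Stack: [0]
LOAD_CONST → push 3. Stack: [0, 3]
COMPARE_OP bool(<) → 0 vs 3 = True. Stack: [True]
POP_JUMP_IF_FALSE → pop True; no jump. Stack: []
LOAD_FAST_LOAD_FAST s,b → push 0,24. Stack: [0, 24]
BINARY_OP + → 0 + 24 = 24. Stack: [24]
STORE_FAST s → s=24. Stack: []
LOAD_CONST → push -3. Stack: [-3]
STORE_FAST s → s=-3. Stack: []
LOAD_FAST_LOAD_FAST a,b → push 27,24. Stack: [27, 24]
BINARY_OP - → 27 - 24 = 3. Stack: [3]
STORE_FAST s → s=3. Stack: []
LOAD_FAST i → push 0. Stack: [0]
LOAD_CONST → push 1. Stack: [0, 1]
BINARY_OP + → 0 + 1 = 1. Stack: [1]
STORE_FAST i → i=1. Stack: []
LOAD_FAST i → push 1. Stack: [1]
LOAD_CONST → push 3. Stack: [1, 3]
COMPARE_OP bool(<) → 1 vs 3 = True. Stack: [True]
POP_JUMP_IF_FALSE → pop True; no jump. Stack: []
LOAD_FAST_LOAD_FAST s,b → push 3,24. Stack: [3, 24]
BINARY_OP + → 3 + 24 = 27. Stack: [27]
STORE_FAST s → s=27. Stack: []
LOAD_CONST → push -3. Stack: [-3]
STORE_FAST s → s=-3. Stack: []
LOAD_FAST_LOAD_FAST a,b → push 27,24. Stack: [27, 24]
BINARY_OP - → 27 - 24 = 3. Stack: [3]
STORE_FAST s → s=3. Stack: []
LOAD_FAST i → push 1. Stack: [1]
LOAD_CONST → push 1. Stack: [1, 1]
BINARY_OP + → 1 + 1 = 2. Stack: [2]
STORE_FAST i → i=2. Stack: []
LOAD_FAST i → push 2. Stack: [2]
LOAD_CONST → push 3. Stack: [2, 3]
COMPARE_OP bool(<) → 2 vs 3 = True. Stack: [True]
POP_JUMP_IF_FALSE → pop True; no jump. Stack: []
LOAD_FAST_LOAD_FAST s,b → push 3,24. Stack: [3, 24]
BINARY_OP + → 3 + 24 = 27. Stack: [27]
STORE_FAST s → s=27. Stack: []
LOAD_CONST → push -3. Stack: [-3]
STORE_FAST s → s=-3. Stack: []
LOAD_FAST_LOAD_FAST a,b → push 27,24. Stack: [27, 24]
BINARY_OP - → 27 - 24 = 3. Stack: [3]
STORE_FAST s → s=3. Stack: []
LOAD_FAST i → push 2. Stack: [2]
LOAD_CONST → push 1. Stack: [2, 1]
BINARY_OP + → 2 + 1 = 3. Stack: [3]
STORE_FAST i → i=3. Stack: []
LOAD_FAST i → push 3. Stack: [3]
LOAD_CONST → push 3. Stack: [3, 3]
COMPARE_OP bool(<) → 3 vs 3 = False. Stack: [False]
POP_JUMP_IF_FALSE → pop False; jump. Stack: []
LOAD_FAST s → push 3. Stack: [3]
RETURN_VALUE → return 3.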